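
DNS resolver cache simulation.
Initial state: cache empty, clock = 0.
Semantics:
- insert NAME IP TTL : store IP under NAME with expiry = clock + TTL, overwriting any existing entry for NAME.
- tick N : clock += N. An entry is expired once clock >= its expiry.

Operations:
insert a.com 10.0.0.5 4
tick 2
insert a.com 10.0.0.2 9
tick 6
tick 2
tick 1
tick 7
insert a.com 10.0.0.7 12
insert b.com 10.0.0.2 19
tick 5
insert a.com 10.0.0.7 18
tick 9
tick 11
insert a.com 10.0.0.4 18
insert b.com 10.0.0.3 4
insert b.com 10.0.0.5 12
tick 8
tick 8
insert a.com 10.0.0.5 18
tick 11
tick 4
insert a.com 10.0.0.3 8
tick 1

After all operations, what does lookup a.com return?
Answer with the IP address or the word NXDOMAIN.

Answer: 10.0.0.3

Derivation:
Op 1: insert a.com -> 10.0.0.5 (expiry=0+4=4). clock=0
Op 2: tick 2 -> clock=2.
Op 3: insert a.com -> 10.0.0.2 (expiry=2+9=11). clock=2
Op 4: tick 6 -> clock=8.
Op 5: tick 2 -> clock=10.
Op 6: tick 1 -> clock=11. purged={a.com}
Op 7: tick 7 -> clock=18.
Op 8: insert a.com -> 10.0.0.7 (expiry=18+12=30). clock=18
Op 9: insert b.com -> 10.0.0.2 (expiry=18+19=37). clock=18
Op 10: tick 5 -> clock=23.
Op 11: insert a.com -> 10.0.0.7 (expiry=23+18=41). clock=23
Op 12: tick 9 -> clock=32.
Op 13: tick 11 -> clock=43. purged={a.com,b.com}
Op 14: insert a.com -> 10.0.0.4 (expiry=43+18=61). clock=43
Op 15: insert b.com -> 10.0.0.3 (expiry=43+4=47). clock=43
Op 16: insert b.com -> 10.0.0.5 (expiry=43+12=55). clock=43
Op 17: tick 8 -> clock=51.
Op 18: tick 8 -> clock=59. purged={b.com}
Op 19: insert a.com -> 10.0.0.5 (expiry=59+18=77). clock=59
Op 20: tick 11 -> clock=70.
Op 21: tick 4 -> clock=74.
Op 22: insert a.com -> 10.0.0.3 (expiry=74+8=82). clock=74
Op 23: tick 1 -> clock=75.
lookup a.com: present, ip=10.0.0.3 expiry=82 > clock=75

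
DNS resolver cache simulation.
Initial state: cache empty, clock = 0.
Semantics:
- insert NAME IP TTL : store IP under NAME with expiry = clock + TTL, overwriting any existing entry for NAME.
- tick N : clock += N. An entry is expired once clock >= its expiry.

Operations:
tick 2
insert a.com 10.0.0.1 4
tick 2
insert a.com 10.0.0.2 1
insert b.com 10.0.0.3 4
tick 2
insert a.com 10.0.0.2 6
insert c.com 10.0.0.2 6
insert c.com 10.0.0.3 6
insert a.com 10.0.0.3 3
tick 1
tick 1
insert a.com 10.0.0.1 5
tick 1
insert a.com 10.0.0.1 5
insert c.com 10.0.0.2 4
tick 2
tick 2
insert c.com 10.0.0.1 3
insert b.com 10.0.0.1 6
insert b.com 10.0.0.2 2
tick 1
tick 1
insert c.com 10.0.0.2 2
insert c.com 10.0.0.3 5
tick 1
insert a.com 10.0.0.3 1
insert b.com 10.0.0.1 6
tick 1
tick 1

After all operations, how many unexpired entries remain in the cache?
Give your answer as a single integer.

Answer: 2

Derivation:
Op 1: tick 2 -> clock=2.
Op 2: insert a.com -> 10.0.0.1 (expiry=2+4=6). clock=2
Op 3: tick 2 -> clock=4.
Op 4: insert a.com -> 10.0.0.2 (expiry=4+1=5). clock=4
Op 5: insert b.com -> 10.0.0.3 (expiry=4+4=8). clock=4
Op 6: tick 2 -> clock=6. purged={a.com}
Op 7: insert a.com -> 10.0.0.2 (expiry=6+6=12). clock=6
Op 8: insert c.com -> 10.0.0.2 (expiry=6+6=12). clock=6
Op 9: insert c.com -> 10.0.0.3 (expiry=6+6=12). clock=6
Op 10: insert a.com -> 10.0.0.3 (expiry=6+3=9). clock=6
Op 11: tick 1 -> clock=7.
Op 12: tick 1 -> clock=8. purged={b.com}
Op 13: insert a.com -> 10.0.0.1 (expiry=8+5=13). clock=8
Op 14: tick 1 -> clock=9.
Op 15: insert a.com -> 10.0.0.1 (expiry=9+5=14). clock=9
Op 16: insert c.com -> 10.0.0.2 (expiry=9+4=13). clock=9
Op 17: tick 2 -> clock=11.
Op 18: tick 2 -> clock=13. purged={c.com}
Op 19: insert c.com -> 10.0.0.1 (expiry=13+3=16). clock=13
Op 20: insert b.com -> 10.0.0.1 (expiry=13+6=19). clock=13
Op 21: insert b.com -> 10.0.0.2 (expiry=13+2=15). clock=13
Op 22: tick 1 -> clock=14. purged={a.com}
Op 23: tick 1 -> clock=15. purged={b.com}
Op 24: insert c.com -> 10.0.0.2 (expiry=15+2=17). clock=15
Op 25: insert c.com -> 10.0.0.3 (expiry=15+5=20). clock=15
Op 26: tick 1 -> clock=16.
Op 27: insert a.com -> 10.0.0.3 (expiry=16+1=17). clock=16
Op 28: insert b.com -> 10.0.0.1 (expiry=16+6=22). clock=16
Op 29: tick 1 -> clock=17. purged={a.com}
Op 30: tick 1 -> clock=18.
Final cache (unexpired): {b.com,c.com} -> size=2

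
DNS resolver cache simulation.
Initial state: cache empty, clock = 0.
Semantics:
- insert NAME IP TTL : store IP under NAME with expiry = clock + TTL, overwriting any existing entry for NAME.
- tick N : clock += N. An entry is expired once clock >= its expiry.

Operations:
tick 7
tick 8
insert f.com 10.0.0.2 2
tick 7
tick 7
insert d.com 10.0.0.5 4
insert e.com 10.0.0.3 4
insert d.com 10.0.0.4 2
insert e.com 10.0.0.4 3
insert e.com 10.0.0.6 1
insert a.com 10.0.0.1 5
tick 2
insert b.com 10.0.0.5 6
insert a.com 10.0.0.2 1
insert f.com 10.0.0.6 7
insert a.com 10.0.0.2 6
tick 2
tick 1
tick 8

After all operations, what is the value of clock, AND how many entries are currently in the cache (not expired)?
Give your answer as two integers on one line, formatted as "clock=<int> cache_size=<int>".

Op 1: tick 7 -> clock=7.
Op 2: tick 8 -> clock=15.
Op 3: insert f.com -> 10.0.0.2 (expiry=15+2=17). clock=15
Op 4: tick 7 -> clock=22. purged={f.com}
Op 5: tick 7 -> clock=29.
Op 6: insert d.com -> 10.0.0.5 (expiry=29+4=33). clock=29
Op 7: insert e.com -> 10.0.0.3 (expiry=29+4=33). clock=29
Op 8: insert d.com -> 10.0.0.4 (expiry=29+2=31). clock=29
Op 9: insert e.com -> 10.0.0.4 (expiry=29+3=32). clock=29
Op 10: insert e.com -> 10.0.0.6 (expiry=29+1=30). clock=29
Op 11: insert a.com -> 10.0.0.1 (expiry=29+5=34). clock=29
Op 12: tick 2 -> clock=31. purged={d.com,e.com}
Op 13: insert b.com -> 10.0.0.5 (expiry=31+6=37). clock=31
Op 14: insert a.com -> 10.0.0.2 (expiry=31+1=32). clock=31
Op 15: insert f.com -> 10.0.0.6 (expiry=31+7=38). clock=31
Op 16: insert a.com -> 10.0.0.2 (expiry=31+6=37). clock=31
Op 17: tick 2 -> clock=33.
Op 18: tick 1 -> clock=34.
Op 19: tick 8 -> clock=42. purged={a.com,b.com,f.com}
Final clock = 42
Final cache (unexpired): {} -> size=0

Answer: clock=42 cache_size=0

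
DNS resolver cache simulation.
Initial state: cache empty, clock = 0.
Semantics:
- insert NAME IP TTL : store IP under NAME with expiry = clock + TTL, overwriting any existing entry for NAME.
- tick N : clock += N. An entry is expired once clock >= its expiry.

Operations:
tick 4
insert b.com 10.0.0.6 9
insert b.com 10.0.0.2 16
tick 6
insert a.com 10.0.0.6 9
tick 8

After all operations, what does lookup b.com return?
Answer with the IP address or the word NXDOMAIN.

Op 1: tick 4 -> clock=4.
Op 2: insert b.com -> 10.0.0.6 (expiry=4+9=13). clock=4
Op 3: insert b.com -> 10.0.0.2 (expiry=4+16=20). clock=4
Op 4: tick 6 -> clock=10.
Op 5: insert a.com -> 10.0.0.6 (expiry=10+9=19). clock=10
Op 6: tick 8 -> clock=18.
lookup b.com: present, ip=10.0.0.2 expiry=20 > clock=18

Answer: 10.0.0.2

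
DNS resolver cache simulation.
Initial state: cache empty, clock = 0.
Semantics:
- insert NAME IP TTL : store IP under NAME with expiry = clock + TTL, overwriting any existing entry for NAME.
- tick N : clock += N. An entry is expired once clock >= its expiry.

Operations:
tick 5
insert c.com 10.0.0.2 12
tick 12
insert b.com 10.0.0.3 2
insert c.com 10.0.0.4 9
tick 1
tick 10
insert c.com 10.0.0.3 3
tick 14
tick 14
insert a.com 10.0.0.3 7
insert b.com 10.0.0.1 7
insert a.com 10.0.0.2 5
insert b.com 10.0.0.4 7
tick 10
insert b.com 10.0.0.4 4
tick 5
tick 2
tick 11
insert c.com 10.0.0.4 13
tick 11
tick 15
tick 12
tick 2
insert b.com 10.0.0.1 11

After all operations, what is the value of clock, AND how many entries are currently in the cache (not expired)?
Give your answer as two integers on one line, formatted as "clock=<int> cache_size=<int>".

Answer: clock=124 cache_size=1

Derivation:
Op 1: tick 5 -> clock=5.
Op 2: insert c.com -> 10.0.0.2 (expiry=5+12=17). clock=5
Op 3: tick 12 -> clock=17. purged={c.com}
Op 4: insert b.com -> 10.0.0.3 (expiry=17+2=19). clock=17
Op 5: insert c.com -> 10.0.0.4 (expiry=17+9=26). clock=17
Op 6: tick 1 -> clock=18.
Op 7: tick 10 -> clock=28. purged={b.com,c.com}
Op 8: insert c.com -> 10.0.0.3 (expiry=28+3=31). clock=28
Op 9: tick 14 -> clock=42. purged={c.com}
Op 10: tick 14 -> clock=56.
Op 11: insert a.com -> 10.0.0.3 (expiry=56+7=63). clock=56
Op 12: insert b.com -> 10.0.0.1 (expiry=56+7=63). clock=56
Op 13: insert a.com -> 10.0.0.2 (expiry=56+5=61). clock=56
Op 14: insert b.com -> 10.0.0.4 (expiry=56+7=63). clock=56
Op 15: tick 10 -> clock=66. purged={a.com,b.com}
Op 16: insert b.com -> 10.0.0.4 (expiry=66+4=70). clock=66
Op 17: tick 5 -> clock=71. purged={b.com}
Op 18: tick 2 -> clock=73.
Op 19: tick 11 -> clock=84.
Op 20: insert c.com -> 10.0.0.4 (expiry=84+13=97). clock=84
Op 21: tick 11 -> clock=95.
Op 22: tick 15 -> clock=110. purged={c.com}
Op 23: tick 12 -> clock=122.
Op 24: tick 2 -> clock=124.
Op 25: insert b.com -> 10.0.0.1 (expiry=124+11=135). clock=124
Final clock = 124
Final cache (unexpired): {b.com} -> size=1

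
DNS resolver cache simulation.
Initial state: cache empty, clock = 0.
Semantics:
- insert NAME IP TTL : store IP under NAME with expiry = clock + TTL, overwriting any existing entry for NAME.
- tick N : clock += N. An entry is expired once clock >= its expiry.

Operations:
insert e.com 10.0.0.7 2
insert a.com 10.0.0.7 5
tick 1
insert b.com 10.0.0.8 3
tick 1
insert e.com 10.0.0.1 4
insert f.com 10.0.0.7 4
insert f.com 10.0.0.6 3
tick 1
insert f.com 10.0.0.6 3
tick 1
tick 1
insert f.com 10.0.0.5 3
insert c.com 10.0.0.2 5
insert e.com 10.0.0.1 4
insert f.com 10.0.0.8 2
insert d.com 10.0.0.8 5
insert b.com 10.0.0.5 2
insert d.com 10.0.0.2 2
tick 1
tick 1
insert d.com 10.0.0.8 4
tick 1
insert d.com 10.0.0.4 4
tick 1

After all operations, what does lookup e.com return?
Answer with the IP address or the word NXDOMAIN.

Answer: NXDOMAIN

Derivation:
Op 1: insert e.com -> 10.0.0.7 (expiry=0+2=2). clock=0
Op 2: insert a.com -> 10.0.0.7 (expiry=0+5=5). clock=0
Op 3: tick 1 -> clock=1.
Op 4: insert b.com -> 10.0.0.8 (expiry=1+3=4). clock=1
Op 5: tick 1 -> clock=2. purged={e.com}
Op 6: insert e.com -> 10.0.0.1 (expiry=2+4=6). clock=2
Op 7: insert f.com -> 10.0.0.7 (expiry=2+4=6). clock=2
Op 8: insert f.com -> 10.0.0.6 (expiry=2+3=5). clock=2
Op 9: tick 1 -> clock=3.
Op 10: insert f.com -> 10.0.0.6 (expiry=3+3=6). clock=3
Op 11: tick 1 -> clock=4. purged={b.com}
Op 12: tick 1 -> clock=5. purged={a.com}
Op 13: insert f.com -> 10.0.0.5 (expiry=5+3=8). clock=5
Op 14: insert c.com -> 10.0.0.2 (expiry=5+5=10). clock=5
Op 15: insert e.com -> 10.0.0.1 (expiry=5+4=9). clock=5
Op 16: insert f.com -> 10.0.0.8 (expiry=5+2=7). clock=5
Op 17: insert d.com -> 10.0.0.8 (expiry=5+5=10). clock=5
Op 18: insert b.com -> 10.0.0.5 (expiry=5+2=7). clock=5
Op 19: insert d.com -> 10.0.0.2 (expiry=5+2=7). clock=5
Op 20: tick 1 -> clock=6.
Op 21: tick 1 -> clock=7. purged={b.com,d.com,f.com}
Op 22: insert d.com -> 10.0.0.8 (expiry=7+4=11). clock=7
Op 23: tick 1 -> clock=8.
Op 24: insert d.com -> 10.0.0.4 (expiry=8+4=12). clock=8
Op 25: tick 1 -> clock=9. purged={e.com}
lookup e.com: not in cache (expired or never inserted)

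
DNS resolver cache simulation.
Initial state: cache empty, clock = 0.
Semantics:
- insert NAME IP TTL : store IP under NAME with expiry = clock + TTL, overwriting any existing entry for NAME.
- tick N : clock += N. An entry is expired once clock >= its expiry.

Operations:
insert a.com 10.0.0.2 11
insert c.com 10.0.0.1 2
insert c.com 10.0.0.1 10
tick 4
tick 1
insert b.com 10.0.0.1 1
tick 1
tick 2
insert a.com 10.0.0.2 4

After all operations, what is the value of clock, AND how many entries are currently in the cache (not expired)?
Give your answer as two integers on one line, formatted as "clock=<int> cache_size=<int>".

Answer: clock=8 cache_size=2

Derivation:
Op 1: insert a.com -> 10.0.0.2 (expiry=0+11=11). clock=0
Op 2: insert c.com -> 10.0.0.1 (expiry=0+2=2). clock=0
Op 3: insert c.com -> 10.0.0.1 (expiry=0+10=10). clock=0
Op 4: tick 4 -> clock=4.
Op 5: tick 1 -> clock=5.
Op 6: insert b.com -> 10.0.0.1 (expiry=5+1=6). clock=5
Op 7: tick 1 -> clock=6. purged={b.com}
Op 8: tick 2 -> clock=8.
Op 9: insert a.com -> 10.0.0.2 (expiry=8+4=12). clock=8
Final clock = 8
Final cache (unexpired): {a.com,c.com} -> size=2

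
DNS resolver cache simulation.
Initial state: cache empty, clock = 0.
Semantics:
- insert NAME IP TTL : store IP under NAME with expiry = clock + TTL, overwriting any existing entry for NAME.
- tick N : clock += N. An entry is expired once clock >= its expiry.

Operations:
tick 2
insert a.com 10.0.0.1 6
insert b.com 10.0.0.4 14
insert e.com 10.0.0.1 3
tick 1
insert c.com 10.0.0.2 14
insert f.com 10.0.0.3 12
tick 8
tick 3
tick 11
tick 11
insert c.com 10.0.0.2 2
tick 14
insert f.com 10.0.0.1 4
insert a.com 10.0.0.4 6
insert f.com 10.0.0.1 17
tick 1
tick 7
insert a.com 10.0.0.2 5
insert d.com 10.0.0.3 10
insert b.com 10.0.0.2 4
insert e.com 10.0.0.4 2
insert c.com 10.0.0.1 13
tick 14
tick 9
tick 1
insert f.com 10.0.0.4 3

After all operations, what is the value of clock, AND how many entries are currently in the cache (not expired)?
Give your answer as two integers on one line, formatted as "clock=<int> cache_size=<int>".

Answer: clock=82 cache_size=1

Derivation:
Op 1: tick 2 -> clock=2.
Op 2: insert a.com -> 10.0.0.1 (expiry=2+6=8). clock=2
Op 3: insert b.com -> 10.0.0.4 (expiry=2+14=16). clock=2
Op 4: insert e.com -> 10.0.0.1 (expiry=2+3=5). clock=2
Op 5: tick 1 -> clock=3.
Op 6: insert c.com -> 10.0.0.2 (expiry=3+14=17). clock=3
Op 7: insert f.com -> 10.0.0.3 (expiry=3+12=15). clock=3
Op 8: tick 8 -> clock=11. purged={a.com,e.com}
Op 9: tick 3 -> clock=14.
Op 10: tick 11 -> clock=25. purged={b.com,c.com,f.com}
Op 11: tick 11 -> clock=36.
Op 12: insert c.com -> 10.0.0.2 (expiry=36+2=38). clock=36
Op 13: tick 14 -> clock=50. purged={c.com}
Op 14: insert f.com -> 10.0.0.1 (expiry=50+4=54). clock=50
Op 15: insert a.com -> 10.0.0.4 (expiry=50+6=56). clock=50
Op 16: insert f.com -> 10.0.0.1 (expiry=50+17=67). clock=50
Op 17: tick 1 -> clock=51.
Op 18: tick 7 -> clock=58. purged={a.com}
Op 19: insert a.com -> 10.0.0.2 (expiry=58+5=63). clock=58
Op 20: insert d.com -> 10.0.0.3 (expiry=58+10=68). clock=58
Op 21: insert b.com -> 10.0.0.2 (expiry=58+4=62). clock=58
Op 22: insert e.com -> 10.0.0.4 (expiry=58+2=60). clock=58
Op 23: insert c.com -> 10.0.0.1 (expiry=58+13=71). clock=58
Op 24: tick 14 -> clock=72. purged={a.com,b.com,c.com,d.com,e.com,f.com}
Op 25: tick 9 -> clock=81.
Op 26: tick 1 -> clock=82.
Op 27: insert f.com -> 10.0.0.4 (expiry=82+3=85). clock=82
Final clock = 82
Final cache (unexpired): {f.com} -> size=1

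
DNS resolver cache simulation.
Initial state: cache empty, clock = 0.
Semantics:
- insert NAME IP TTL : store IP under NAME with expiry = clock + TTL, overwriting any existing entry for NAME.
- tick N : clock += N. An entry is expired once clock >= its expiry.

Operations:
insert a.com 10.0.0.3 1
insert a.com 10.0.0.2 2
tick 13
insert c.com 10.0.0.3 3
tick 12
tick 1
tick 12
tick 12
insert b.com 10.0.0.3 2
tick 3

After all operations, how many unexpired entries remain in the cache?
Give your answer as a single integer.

Answer: 0

Derivation:
Op 1: insert a.com -> 10.0.0.3 (expiry=0+1=1). clock=0
Op 2: insert a.com -> 10.0.0.2 (expiry=0+2=2). clock=0
Op 3: tick 13 -> clock=13. purged={a.com}
Op 4: insert c.com -> 10.0.0.3 (expiry=13+3=16). clock=13
Op 5: tick 12 -> clock=25. purged={c.com}
Op 6: tick 1 -> clock=26.
Op 7: tick 12 -> clock=38.
Op 8: tick 12 -> clock=50.
Op 9: insert b.com -> 10.0.0.3 (expiry=50+2=52). clock=50
Op 10: tick 3 -> clock=53. purged={b.com}
Final cache (unexpired): {} -> size=0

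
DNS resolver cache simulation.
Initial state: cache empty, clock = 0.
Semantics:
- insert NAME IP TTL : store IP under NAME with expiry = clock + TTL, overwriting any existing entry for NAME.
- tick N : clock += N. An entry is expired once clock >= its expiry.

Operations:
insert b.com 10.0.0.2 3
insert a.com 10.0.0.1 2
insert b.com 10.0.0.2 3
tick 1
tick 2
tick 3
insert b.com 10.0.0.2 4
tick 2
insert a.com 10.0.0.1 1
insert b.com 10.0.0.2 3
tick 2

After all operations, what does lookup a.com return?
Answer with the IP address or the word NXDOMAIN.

Op 1: insert b.com -> 10.0.0.2 (expiry=0+3=3). clock=0
Op 2: insert a.com -> 10.0.0.1 (expiry=0+2=2). clock=0
Op 3: insert b.com -> 10.0.0.2 (expiry=0+3=3). clock=0
Op 4: tick 1 -> clock=1.
Op 5: tick 2 -> clock=3. purged={a.com,b.com}
Op 6: tick 3 -> clock=6.
Op 7: insert b.com -> 10.0.0.2 (expiry=6+4=10). clock=6
Op 8: tick 2 -> clock=8.
Op 9: insert a.com -> 10.0.0.1 (expiry=8+1=9). clock=8
Op 10: insert b.com -> 10.0.0.2 (expiry=8+3=11). clock=8
Op 11: tick 2 -> clock=10. purged={a.com}
lookup a.com: not in cache (expired or never inserted)

Answer: NXDOMAIN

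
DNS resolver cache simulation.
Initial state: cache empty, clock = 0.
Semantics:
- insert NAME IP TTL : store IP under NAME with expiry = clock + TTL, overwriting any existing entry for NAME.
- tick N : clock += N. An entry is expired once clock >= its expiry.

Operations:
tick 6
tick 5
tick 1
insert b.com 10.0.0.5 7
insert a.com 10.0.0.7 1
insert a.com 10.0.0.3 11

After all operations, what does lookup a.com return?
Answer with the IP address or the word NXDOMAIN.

Answer: 10.0.0.3

Derivation:
Op 1: tick 6 -> clock=6.
Op 2: tick 5 -> clock=11.
Op 3: tick 1 -> clock=12.
Op 4: insert b.com -> 10.0.0.5 (expiry=12+7=19). clock=12
Op 5: insert a.com -> 10.0.0.7 (expiry=12+1=13). clock=12
Op 6: insert a.com -> 10.0.0.3 (expiry=12+11=23). clock=12
lookup a.com: present, ip=10.0.0.3 expiry=23 > clock=12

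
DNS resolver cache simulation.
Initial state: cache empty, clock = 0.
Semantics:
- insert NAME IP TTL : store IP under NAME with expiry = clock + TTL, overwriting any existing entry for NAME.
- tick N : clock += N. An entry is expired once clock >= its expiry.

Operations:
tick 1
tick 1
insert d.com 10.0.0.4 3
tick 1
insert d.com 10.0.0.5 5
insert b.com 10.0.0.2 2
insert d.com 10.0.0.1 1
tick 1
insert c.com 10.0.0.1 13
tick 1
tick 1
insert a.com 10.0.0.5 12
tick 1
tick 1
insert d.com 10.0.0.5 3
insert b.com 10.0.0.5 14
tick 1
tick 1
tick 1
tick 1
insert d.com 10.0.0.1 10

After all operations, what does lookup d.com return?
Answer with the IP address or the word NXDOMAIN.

Op 1: tick 1 -> clock=1.
Op 2: tick 1 -> clock=2.
Op 3: insert d.com -> 10.0.0.4 (expiry=2+3=5). clock=2
Op 4: tick 1 -> clock=3.
Op 5: insert d.com -> 10.0.0.5 (expiry=3+5=8). clock=3
Op 6: insert b.com -> 10.0.0.2 (expiry=3+2=5). clock=3
Op 7: insert d.com -> 10.0.0.1 (expiry=3+1=4). clock=3
Op 8: tick 1 -> clock=4. purged={d.com}
Op 9: insert c.com -> 10.0.0.1 (expiry=4+13=17). clock=4
Op 10: tick 1 -> clock=5. purged={b.com}
Op 11: tick 1 -> clock=6.
Op 12: insert a.com -> 10.0.0.5 (expiry=6+12=18). clock=6
Op 13: tick 1 -> clock=7.
Op 14: tick 1 -> clock=8.
Op 15: insert d.com -> 10.0.0.5 (expiry=8+3=11). clock=8
Op 16: insert b.com -> 10.0.0.5 (expiry=8+14=22). clock=8
Op 17: tick 1 -> clock=9.
Op 18: tick 1 -> clock=10.
Op 19: tick 1 -> clock=11. purged={d.com}
Op 20: tick 1 -> clock=12.
Op 21: insert d.com -> 10.0.0.1 (expiry=12+10=22). clock=12
lookup d.com: present, ip=10.0.0.1 expiry=22 > clock=12

Answer: 10.0.0.1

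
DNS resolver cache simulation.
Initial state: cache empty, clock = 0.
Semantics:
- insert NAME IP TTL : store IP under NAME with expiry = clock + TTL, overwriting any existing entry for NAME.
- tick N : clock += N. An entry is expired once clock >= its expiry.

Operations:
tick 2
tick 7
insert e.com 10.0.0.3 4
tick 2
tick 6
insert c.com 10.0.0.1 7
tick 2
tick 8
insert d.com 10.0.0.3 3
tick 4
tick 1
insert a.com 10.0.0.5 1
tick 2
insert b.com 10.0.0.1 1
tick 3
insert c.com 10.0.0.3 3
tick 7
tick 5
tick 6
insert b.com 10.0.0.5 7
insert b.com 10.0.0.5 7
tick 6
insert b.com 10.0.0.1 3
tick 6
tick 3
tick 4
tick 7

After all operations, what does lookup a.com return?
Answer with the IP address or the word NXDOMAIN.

Answer: NXDOMAIN

Derivation:
Op 1: tick 2 -> clock=2.
Op 2: tick 7 -> clock=9.
Op 3: insert e.com -> 10.0.0.3 (expiry=9+4=13). clock=9
Op 4: tick 2 -> clock=11.
Op 5: tick 6 -> clock=17. purged={e.com}
Op 6: insert c.com -> 10.0.0.1 (expiry=17+7=24). clock=17
Op 7: tick 2 -> clock=19.
Op 8: tick 8 -> clock=27. purged={c.com}
Op 9: insert d.com -> 10.0.0.3 (expiry=27+3=30). clock=27
Op 10: tick 4 -> clock=31. purged={d.com}
Op 11: tick 1 -> clock=32.
Op 12: insert a.com -> 10.0.0.5 (expiry=32+1=33). clock=32
Op 13: tick 2 -> clock=34. purged={a.com}
Op 14: insert b.com -> 10.0.0.1 (expiry=34+1=35). clock=34
Op 15: tick 3 -> clock=37. purged={b.com}
Op 16: insert c.com -> 10.0.0.3 (expiry=37+3=40). clock=37
Op 17: tick 7 -> clock=44. purged={c.com}
Op 18: tick 5 -> clock=49.
Op 19: tick 6 -> clock=55.
Op 20: insert b.com -> 10.0.0.5 (expiry=55+7=62). clock=55
Op 21: insert b.com -> 10.0.0.5 (expiry=55+7=62). clock=55
Op 22: tick 6 -> clock=61.
Op 23: insert b.com -> 10.0.0.1 (expiry=61+3=64). clock=61
Op 24: tick 6 -> clock=67. purged={b.com}
Op 25: tick 3 -> clock=70.
Op 26: tick 4 -> clock=74.
Op 27: tick 7 -> clock=81.
lookup a.com: not in cache (expired or never inserted)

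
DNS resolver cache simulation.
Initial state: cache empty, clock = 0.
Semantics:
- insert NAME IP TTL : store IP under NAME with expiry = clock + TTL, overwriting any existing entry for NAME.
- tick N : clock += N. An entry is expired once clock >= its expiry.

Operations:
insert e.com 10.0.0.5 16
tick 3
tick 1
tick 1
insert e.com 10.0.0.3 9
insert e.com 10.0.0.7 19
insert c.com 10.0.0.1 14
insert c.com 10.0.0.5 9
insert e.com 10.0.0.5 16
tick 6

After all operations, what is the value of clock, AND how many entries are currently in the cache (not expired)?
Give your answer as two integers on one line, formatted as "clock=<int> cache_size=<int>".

Answer: clock=11 cache_size=2

Derivation:
Op 1: insert e.com -> 10.0.0.5 (expiry=0+16=16). clock=0
Op 2: tick 3 -> clock=3.
Op 3: tick 1 -> clock=4.
Op 4: tick 1 -> clock=5.
Op 5: insert e.com -> 10.0.0.3 (expiry=5+9=14). clock=5
Op 6: insert e.com -> 10.0.0.7 (expiry=5+19=24). clock=5
Op 7: insert c.com -> 10.0.0.1 (expiry=5+14=19). clock=5
Op 8: insert c.com -> 10.0.0.5 (expiry=5+9=14). clock=5
Op 9: insert e.com -> 10.0.0.5 (expiry=5+16=21). clock=5
Op 10: tick 6 -> clock=11.
Final clock = 11
Final cache (unexpired): {c.com,e.com} -> size=2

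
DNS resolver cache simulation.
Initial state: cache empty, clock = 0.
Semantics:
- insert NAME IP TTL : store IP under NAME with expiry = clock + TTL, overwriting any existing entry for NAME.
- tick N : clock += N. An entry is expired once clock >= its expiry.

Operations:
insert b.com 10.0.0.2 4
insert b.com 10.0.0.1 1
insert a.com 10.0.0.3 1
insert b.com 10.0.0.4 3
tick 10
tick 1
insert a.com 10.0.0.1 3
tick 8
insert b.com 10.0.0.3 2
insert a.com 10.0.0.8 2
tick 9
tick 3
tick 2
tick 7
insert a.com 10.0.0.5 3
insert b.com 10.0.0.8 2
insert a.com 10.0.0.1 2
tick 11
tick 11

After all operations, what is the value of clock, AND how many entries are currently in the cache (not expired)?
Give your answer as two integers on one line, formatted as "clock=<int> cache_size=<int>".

Op 1: insert b.com -> 10.0.0.2 (expiry=0+4=4). clock=0
Op 2: insert b.com -> 10.0.0.1 (expiry=0+1=1). clock=0
Op 3: insert a.com -> 10.0.0.3 (expiry=0+1=1). clock=0
Op 4: insert b.com -> 10.0.0.4 (expiry=0+3=3). clock=0
Op 5: tick 10 -> clock=10. purged={a.com,b.com}
Op 6: tick 1 -> clock=11.
Op 7: insert a.com -> 10.0.0.1 (expiry=11+3=14). clock=11
Op 8: tick 8 -> clock=19. purged={a.com}
Op 9: insert b.com -> 10.0.0.3 (expiry=19+2=21). clock=19
Op 10: insert a.com -> 10.0.0.8 (expiry=19+2=21). clock=19
Op 11: tick 9 -> clock=28. purged={a.com,b.com}
Op 12: tick 3 -> clock=31.
Op 13: tick 2 -> clock=33.
Op 14: tick 7 -> clock=40.
Op 15: insert a.com -> 10.0.0.5 (expiry=40+3=43). clock=40
Op 16: insert b.com -> 10.0.0.8 (expiry=40+2=42). clock=40
Op 17: insert a.com -> 10.0.0.1 (expiry=40+2=42). clock=40
Op 18: tick 11 -> clock=51. purged={a.com,b.com}
Op 19: tick 11 -> clock=62.
Final clock = 62
Final cache (unexpired): {} -> size=0

Answer: clock=62 cache_size=0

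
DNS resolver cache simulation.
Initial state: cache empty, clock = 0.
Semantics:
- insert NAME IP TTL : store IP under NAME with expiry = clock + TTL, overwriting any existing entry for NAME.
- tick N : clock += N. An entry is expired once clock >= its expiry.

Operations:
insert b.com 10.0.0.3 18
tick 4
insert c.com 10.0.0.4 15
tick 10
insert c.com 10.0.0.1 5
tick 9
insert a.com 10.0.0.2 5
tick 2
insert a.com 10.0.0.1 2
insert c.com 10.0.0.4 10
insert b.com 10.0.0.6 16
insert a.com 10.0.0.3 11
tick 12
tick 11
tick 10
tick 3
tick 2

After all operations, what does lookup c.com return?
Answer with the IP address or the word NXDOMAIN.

Op 1: insert b.com -> 10.0.0.3 (expiry=0+18=18). clock=0
Op 2: tick 4 -> clock=4.
Op 3: insert c.com -> 10.0.0.4 (expiry=4+15=19). clock=4
Op 4: tick 10 -> clock=14.
Op 5: insert c.com -> 10.0.0.1 (expiry=14+5=19). clock=14
Op 6: tick 9 -> clock=23. purged={b.com,c.com}
Op 7: insert a.com -> 10.0.0.2 (expiry=23+5=28). clock=23
Op 8: tick 2 -> clock=25.
Op 9: insert a.com -> 10.0.0.1 (expiry=25+2=27). clock=25
Op 10: insert c.com -> 10.0.0.4 (expiry=25+10=35). clock=25
Op 11: insert b.com -> 10.0.0.6 (expiry=25+16=41). clock=25
Op 12: insert a.com -> 10.0.0.3 (expiry=25+11=36). clock=25
Op 13: tick 12 -> clock=37. purged={a.com,c.com}
Op 14: tick 11 -> clock=48. purged={b.com}
Op 15: tick 10 -> clock=58.
Op 16: tick 3 -> clock=61.
Op 17: tick 2 -> clock=63.
lookup c.com: not in cache (expired or never inserted)

Answer: NXDOMAIN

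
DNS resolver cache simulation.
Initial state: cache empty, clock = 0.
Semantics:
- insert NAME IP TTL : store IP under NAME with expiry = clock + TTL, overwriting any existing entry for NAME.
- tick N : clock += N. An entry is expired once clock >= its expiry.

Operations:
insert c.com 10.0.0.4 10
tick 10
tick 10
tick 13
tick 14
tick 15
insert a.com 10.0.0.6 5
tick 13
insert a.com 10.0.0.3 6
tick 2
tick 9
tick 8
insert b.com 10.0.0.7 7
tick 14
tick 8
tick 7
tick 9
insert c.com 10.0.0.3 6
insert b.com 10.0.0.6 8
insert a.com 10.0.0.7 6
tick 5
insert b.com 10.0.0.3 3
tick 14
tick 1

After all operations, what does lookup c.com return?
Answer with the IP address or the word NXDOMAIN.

Op 1: insert c.com -> 10.0.0.4 (expiry=0+10=10). clock=0
Op 2: tick 10 -> clock=10. purged={c.com}
Op 3: tick 10 -> clock=20.
Op 4: tick 13 -> clock=33.
Op 5: tick 14 -> clock=47.
Op 6: tick 15 -> clock=62.
Op 7: insert a.com -> 10.0.0.6 (expiry=62+5=67). clock=62
Op 8: tick 13 -> clock=75. purged={a.com}
Op 9: insert a.com -> 10.0.0.3 (expiry=75+6=81). clock=75
Op 10: tick 2 -> clock=77.
Op 11: tick 9 -> clock=86. purged={a.com}
Op 12: tick 8 -> clock=94.
Op 13: insert b.com -> 10.0.0.7 (expiry=94+7=101). clock=94
Op 14: tick 14 -> clock=108. purged={b.com}
Op 15: tick 8 -> clock=116.
Op 16: tick 7 -> clock=123.
Op 17: tick 9 -> clock=132.
Op 18: insert c.com -> 10.0.0.3 (expiry=132+6=138). clock=132
Op 19: insert b.com -> 10.0.0.6 (expiry=132+8=140). clock=132
Op 20: insert a.com -> 10.0.0.7 (expiry=132+6=138). clock=132
Op 21: tick 5 -> clock=137.
Op 22: insert b.com -> 10.0.0.3 (expiry=137+3=140). clock=137
Op 23: tick 14 -> clock=151. purged={a.com,b.com,c.com}
Op 24: tick 1 -> clock=152.
lookup c.com: not in cache (expired or never inserted)

Answer: NXDOMAIN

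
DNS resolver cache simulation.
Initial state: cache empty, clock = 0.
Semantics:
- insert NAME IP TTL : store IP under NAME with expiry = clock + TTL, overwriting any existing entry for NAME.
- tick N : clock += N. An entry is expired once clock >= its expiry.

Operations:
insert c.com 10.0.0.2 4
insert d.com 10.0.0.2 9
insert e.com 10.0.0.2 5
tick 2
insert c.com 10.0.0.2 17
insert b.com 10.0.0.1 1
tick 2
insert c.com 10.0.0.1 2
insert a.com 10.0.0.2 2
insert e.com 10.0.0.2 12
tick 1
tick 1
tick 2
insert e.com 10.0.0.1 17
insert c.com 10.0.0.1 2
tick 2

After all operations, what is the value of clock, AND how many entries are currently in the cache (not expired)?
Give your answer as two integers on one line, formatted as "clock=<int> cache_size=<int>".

Answer: clock=10 cache_size=1

Derivation:
Op 1: insert c.com -> 10.0.0.2 (expiry=0+4=4). clock=0
Op 2: insert d.com -> 10.0.0.2 (expiry=0+9=9). clock=0
Op 3: insert e.com -> 10.0.0.2 (expiry=0+5=5). clock=0
Op 4: tick 2 -> clock=2.
Op 5: insert c.com -> 10.0.0.2 (expiry=2+17=19). clock=2
Op 6: insert b.com -> 10.0.0.1 (expiry=2+1=3). clock=2
Op 7: tick 2 -> clock=4. purged={b.com}
Op 8: insert c.com -> 10.0.0.1 (expiry=4+2=6). clock=4
Op 9: insert a.com -> 10.0.0.2 (expiry=4+2=6). clock=4
Op 10: insert e.com -> 10.0.0.2 (expiry=4+12=16). clock=4
Op 11: tick 1 -> clock=5.
Op 12: tick 1 -> clock=6. purged={a.com,c.com}
Op 13: tick 2 -> clock=8.
Op 14: insert e.com -> 10.0.0.1 (expiry=8+17=25). clock=8
Op 15: insert c.com -> 10.0.0.1 (expiry=8+2=10). clock=8
Op 16: tick 2 -> clock=10. purged={c.com,d.com}
Final clock = 10
Final cache (unexpired): {e.com} -> size=1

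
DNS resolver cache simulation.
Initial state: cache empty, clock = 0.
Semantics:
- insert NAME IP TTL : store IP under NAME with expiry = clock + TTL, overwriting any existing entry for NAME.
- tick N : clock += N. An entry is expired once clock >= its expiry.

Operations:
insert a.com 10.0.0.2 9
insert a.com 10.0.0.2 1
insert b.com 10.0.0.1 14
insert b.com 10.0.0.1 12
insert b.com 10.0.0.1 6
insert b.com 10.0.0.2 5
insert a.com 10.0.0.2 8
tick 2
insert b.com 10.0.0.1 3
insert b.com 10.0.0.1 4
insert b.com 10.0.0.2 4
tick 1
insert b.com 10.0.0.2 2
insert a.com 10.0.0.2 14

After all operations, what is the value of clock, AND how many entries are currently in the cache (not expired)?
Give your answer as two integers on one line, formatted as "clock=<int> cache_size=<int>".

Answer: clock=3 cache_size=2

Derivation:
Op 1: insert a.com -> 10.0.0.2 (expiry=0+9=9). clock=0
Op 2: insert a.com -> 10.0.0.2 (expiry=0+1=1). clock=0
Op 3: insert b.com -> 10.0.0.1 (expiry=0+14=14). clock=0
Op 4: insert b.com -> 10.0.0.1 (expiry=0+12=12). clock=0
Op 5: insert b.com -> 10.0.0.1 (expiry=0+6=6). clock=0
Op 6: insert b.com -> 10.0.0.2 (expiry=0+5=5). clock=0
Op 7: insert a.com -> 10.0.0.2 (expiry=0+8=8). clock=0
Op 8: tick 2 -> clock=2.
Op 9: insert b.com -> 10.0.0.1 (expiry=2+3=5). clock=2
Op 10: insert b.com -> 10.0.0.1 (expiry=2+4=6). clock=2
Op 11: insert b.com -> 10.0.0.2 (expiry=2+4=6). clock=2
Op 12: tick 1 -> clock=3.
Op 13: insert b.com -> 10.0.0.2 (expiry=3+2=5). clock=3
Op 14: insert a.com -> 10.0.0.2 (expiry=3+14=17). clock=3
Final clock = 3
Final cache (unexpired): {a.com,b.com} -> size=2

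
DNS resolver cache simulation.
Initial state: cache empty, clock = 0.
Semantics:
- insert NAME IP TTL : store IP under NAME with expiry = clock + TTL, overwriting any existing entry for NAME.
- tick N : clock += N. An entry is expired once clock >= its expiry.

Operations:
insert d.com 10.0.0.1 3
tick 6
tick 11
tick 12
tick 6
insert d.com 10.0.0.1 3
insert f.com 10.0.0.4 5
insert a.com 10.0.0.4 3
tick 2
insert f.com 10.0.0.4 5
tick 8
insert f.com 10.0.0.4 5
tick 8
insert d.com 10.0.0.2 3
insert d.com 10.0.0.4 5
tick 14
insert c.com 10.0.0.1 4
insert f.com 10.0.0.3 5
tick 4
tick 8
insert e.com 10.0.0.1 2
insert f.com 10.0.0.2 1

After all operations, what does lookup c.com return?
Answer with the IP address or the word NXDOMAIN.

Op 1: insert d.com -> 10.0.0.1 (expiry=0+3=3). clock=0
Op 2: tick 6 -> clock=6. purged={d.com}
Op 3: tick 11 -> clock=17.
Op 4: tick 12 -> clock=29.
Op 5: tick 6 -> clock=35.
Op 6: insert d.com -> 10.0.0.1 (expiry=35+3=38). clock=35
Op 7: insert f.com -> 10.0.0.4 (expiry=35+5=40). clock=35
Op 8: insert a.com -> 10.0.0.4 (expiry=35+3=38). clock=35
Op 9: tick 2 -> clock=37.
Op 10: insert f.com -> 10.0.0.4 (expiry=37+5=42). clock=37
Op 11: tick 8 -> clock=45. purged={a.com,d.com,f.com}
Op 12: insert f.com -> 10.0.0.4 (expiry=45+5=50). clock=45
Op 13: tick 8 -> clock=53. purged={f.com}
Op 14: insert d.com -> 10.0.0.2 (expiry=53+3=56). clock=53
Op 15: insert d.com -> 10.0.0.4 (expiry=53+5=58). clock=53
Op 16: tick 14 -> clock=67. purged={d.com}
Op 17: insert c.com -> 10.0.0.1 (expiry=67+4=71). clock=67
Op 18: insert f.com -> 10.0.0.3 (expiry=67+5=72). clock=67
Op 19: tick 4 -> clock=71. purged={c.com}
Op 20: tick 8 -> clock=79. purged={f.com}
Op 21: insert e.com -> 10.0.0.1 (expiry=79+2=81). clock=79
Op 22: insert f.com -> 10.0.0.2 (expiry=79+1=80). clock=79
lookup c.com: not in cache (expired or never inserted)

Answer: NXDOMAIN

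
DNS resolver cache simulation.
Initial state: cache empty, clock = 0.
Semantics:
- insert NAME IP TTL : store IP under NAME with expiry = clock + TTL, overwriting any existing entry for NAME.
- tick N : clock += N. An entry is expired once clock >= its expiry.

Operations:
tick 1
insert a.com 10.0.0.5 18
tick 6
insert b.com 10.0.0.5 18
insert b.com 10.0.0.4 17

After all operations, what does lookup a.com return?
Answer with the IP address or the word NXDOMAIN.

Op 1: tick 1 -> clock=1.
Op 2: insert a.com -> 10.0.0.5 (expiry=1+18=19). clock=1
Op 3: tick 6 -> clock=7.
Op 4: insert b.com -> 10.0.0.5 (expiry=7+18=25). clock=7
Op 5: insert b.com -> 10.0.0.4 (expiry=7+17=24). clock=7
lookup a.com: present, ip=10.0.0.5 expiry=19 > clock=7

Answer: 10.0.0.5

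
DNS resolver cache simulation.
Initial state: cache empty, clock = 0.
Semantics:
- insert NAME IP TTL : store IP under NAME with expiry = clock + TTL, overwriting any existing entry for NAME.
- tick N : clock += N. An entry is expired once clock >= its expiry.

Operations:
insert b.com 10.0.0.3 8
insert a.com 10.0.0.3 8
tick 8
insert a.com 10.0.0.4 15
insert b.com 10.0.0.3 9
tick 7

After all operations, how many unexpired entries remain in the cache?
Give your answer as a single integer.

Answer: 2

Derivation:
Op 1: insert b.com -> 10.0.0.3 (expiry=0+8=8). clock=0
Op 2: insert a.com -> 10.0.0.3 (expiry=0+8=8). clock=0
Op 3: tick 8 -> clock=8. purged={a.com,b.com}
Op 4: insert a.com -> 10.0.0.4 (expiry=8+15=23). clock=8
Op 5: insert b.com -> 10.0.0.3 (expiry=8+9=17). clock=8
Op 6: tick 7 -> clock=15.
Final cache (unexpired): {a.com,b.com} -> size=2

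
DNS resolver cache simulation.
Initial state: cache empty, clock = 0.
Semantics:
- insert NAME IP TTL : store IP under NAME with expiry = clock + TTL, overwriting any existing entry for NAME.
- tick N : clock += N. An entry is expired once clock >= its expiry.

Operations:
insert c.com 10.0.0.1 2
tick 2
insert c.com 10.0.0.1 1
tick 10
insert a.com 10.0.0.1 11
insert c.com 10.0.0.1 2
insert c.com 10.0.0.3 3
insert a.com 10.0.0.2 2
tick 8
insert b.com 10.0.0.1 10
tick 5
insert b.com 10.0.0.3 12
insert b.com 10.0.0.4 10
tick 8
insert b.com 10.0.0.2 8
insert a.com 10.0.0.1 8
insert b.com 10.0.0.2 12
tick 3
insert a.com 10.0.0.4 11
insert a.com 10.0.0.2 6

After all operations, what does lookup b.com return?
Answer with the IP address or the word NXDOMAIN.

Answer: 10.0.0.2

Derivation:
Op 1: insert c.com -> 10.0.0.1 (expiry=0+2=2). clock=0
Op 2: tick 2 -> clock=2. purged={c.com}
Op 3: insert c.com -> 10.0.0.1 (expiry=2+1=3). clock=2
Op 4: tick 10 -> clock=12. purged={c.com}
Op 5: insert a.com -> 10.0.0.1 (expiry=12+11=23). clock=12
Op 6: insert c.com -> 10.0.0.1 (expiry=12+2=14). clock=12
Op 7: insert c.com -> 10.0.0.3 (expiry=12+3=15). clock=12
Op 8: insert a.com -> 10.0.0.2 (expiry=12+2=14). clock=12
Op 9: tick 8 -> clock=20. purged={a.com,c.com}
Op 10: insert b.com -> 10.0.0.1 (expiry=20+10=30). clock=20
Op 11: tick 5 -> clock=25.
Op 12: insert b.com -> 10.0.0.3 (expiry=25+12=37). clock=25
Op 13: insert b.com -> 10.0.0.4 (expiry=25+10=35). clock=25
Op 14: tick 8 -> clock=33.
Op 15: insert b.com -> 10.0.0.2 (expiry=33+8=41). clock=33
Op 16: insert a.com -> 10.0.0.1 (expiry=33+8=41). clock=33
Op 17: insert b.com -> 10.0.0.2 (expiry=33+12=45). clock=33
Op 18: tick 3 -> clock=36.
Op 19: insert a.com -> 10.0.0.4 (expiry=36+11=47). clock=36
Op 20: insert a.com -> 10.0.0.2 (expiry=36+6=42). clock=36
lookup b.com: present, ip=10.0.0.2 expiry=45 > clock=36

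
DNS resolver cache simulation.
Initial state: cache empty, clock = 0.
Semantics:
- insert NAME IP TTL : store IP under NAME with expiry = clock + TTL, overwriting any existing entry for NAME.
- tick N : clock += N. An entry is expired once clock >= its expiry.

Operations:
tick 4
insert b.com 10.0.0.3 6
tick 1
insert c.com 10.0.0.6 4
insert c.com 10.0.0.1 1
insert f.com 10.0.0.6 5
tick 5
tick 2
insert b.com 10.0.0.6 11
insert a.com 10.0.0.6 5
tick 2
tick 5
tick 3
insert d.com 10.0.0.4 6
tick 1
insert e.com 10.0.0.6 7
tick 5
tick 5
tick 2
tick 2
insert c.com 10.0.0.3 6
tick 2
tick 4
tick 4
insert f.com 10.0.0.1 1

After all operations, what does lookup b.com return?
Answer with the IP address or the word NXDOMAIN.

Op 1: tick 4 -> clock=4.
Op 2: insert b.com -> 10.0.0.3 (expiry=4+6=10). clock=4
Op 3: tick 1 -> clock=5.
Op 4: insert c.com -> 10.0.0.6 (expiry=5+4=9). clock=5
Op 5: insert c.com -> 10.0.0.1 (expiry=5+1=6). clock=5
Op 6: insert f.com -> 10.0.0.6 (expiry=5+5=10). clock=5
Op 7: tick 5 -> clock=10. purged={b.com,c.com,f.com}
Op 8: tick 2 -> clock=12.
Op 9: insert b.com -> 10.0.0.6 (expiry=12+11=23). clock=12
Op 10: insert a.com -> 10.0.0.6 (expiry=12+5=17). clock=12
Op 11: tick 2 -> clock=14.
Op 12: tick 5 -> clock=19. purged={a.com}
Op 13: tick 3 -> clock=22.
Op 14: insert d.com -> 10.0.0.4 (expiry=22+6=28). clock=22
Op 15: tick 1 -> clock=23. purged={b.com}
Op 16: insert e.com -> 10.0.0.6 (expiry=23+7=30). clock=23
Op 17: tick 5 -> clock=28. purged={d.com}
Op 18: tick 5 -> clock=33. purged={e.com}
Op 19: tick 2 -> clock=35.
Op 20: tick 2 -> clock=37.
Op 21: insert c.com -> 10.0.0.3 (expiry=37+6=43). clock=37
Op 22: tick 2 -> clock=39.
Op 23: tick 4 -> clock=43. purged={c.com}
Op 24: tick 4 -> clock=47.
Op 25: insert f.com -> 10.0.0.1 (expiry=47+1=48). clock=47
lookup b.com: not in cache (expired or never inserted)

Answer: NXDOMAIN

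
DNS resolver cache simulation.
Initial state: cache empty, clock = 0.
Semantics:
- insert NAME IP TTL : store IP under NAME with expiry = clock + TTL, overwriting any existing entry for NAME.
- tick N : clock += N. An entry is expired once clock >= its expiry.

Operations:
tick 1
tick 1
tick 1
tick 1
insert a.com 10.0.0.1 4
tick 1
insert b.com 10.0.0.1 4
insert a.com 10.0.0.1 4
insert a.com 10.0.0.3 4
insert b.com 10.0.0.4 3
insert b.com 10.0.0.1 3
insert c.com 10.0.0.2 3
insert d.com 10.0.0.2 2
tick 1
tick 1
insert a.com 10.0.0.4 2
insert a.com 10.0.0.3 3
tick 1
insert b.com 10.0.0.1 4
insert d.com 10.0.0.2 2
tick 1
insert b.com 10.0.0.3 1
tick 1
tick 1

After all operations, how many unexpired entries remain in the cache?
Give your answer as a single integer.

Answer: 0

Derivation:
Op 1: tick 1 -> clock=1.
Op 2: tick 1 -> clock=2.
Op 3: tick 1 -> clock=3.
Op 4: tick 1 -> clock=4.
Op 5: insert a.com -> 10.0.0.1 (expiry=4+4=8). clock=4
Op 6: tick 1 -> clock=5.
Op 7: insert b.com -> 10.0.0.1 (expiry=5+4=9). clock=5
Op 8: insert a.com -> 10.0.0.1 (expiry=5+4=9). clock=5
Op 9: insert a.com -> 10.0.0.3 (expiry=5+4=9). clock=5
Op 10: insert b.com -> 10.0.0.4 (expiry=5+3=8). clock=5
Op 11: insert b.com -> 10.0.0.1 (expiry=5+3=8). clock=5
Op 12: insert c.com -> 10.0.0.2 (expiry=5+3=8). clock=5
Op 13: insert d.com -> 10.0.0.2 (expiry=5+2=7). clock=5
Op 14: tick 1 -> clock=6.
Op 15: tick 1 -> clock=7. purged={d.com}
Op 16: insert a.com -> 10.0.0.4 (expiry=7+2=9). clock=7
Op 17: insert a.com -> 10.0.0.3 (expiry=7+3=10). clock=7
Op 18: tick 1 -> clock=8. purged={b.com,c.com}
Op 19: insert b.com -> 10.0.0.1 (expiry=8+4=12). clock=8
Op 20: insert d.com -> 10.0.0.2 (expiry=8+2=10). clock=8
Op 21: tick 1 -> clock=9.
Op 22: insert b.com -> 10.0.0.3 (expiry=9+1=10). clock=9
Op 23: tick 1 -> clock=10. purged={a.com,b.com,d.com}
Op 24: tick 1 -> clock=11.
Final cache (unexpired): {} -> size=0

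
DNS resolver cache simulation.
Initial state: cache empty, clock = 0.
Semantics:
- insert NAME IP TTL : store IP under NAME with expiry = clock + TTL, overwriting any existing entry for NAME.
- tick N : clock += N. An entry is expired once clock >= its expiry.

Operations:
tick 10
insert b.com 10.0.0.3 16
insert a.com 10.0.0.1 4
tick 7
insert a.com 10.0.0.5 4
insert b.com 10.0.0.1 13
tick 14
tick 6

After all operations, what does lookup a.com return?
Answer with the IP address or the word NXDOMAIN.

Op 1: tick 10 -> clock=10.
Op 2: insert b.com -> 10.0.0.3 (expiry=10+16=26). clock=10
Op 3: insert a.com -> 10.0.0.1 (expiry=10+4=14). clock=10
Op 4: tick 7 -> clock=17. purged={a.com}
Op 5: insert a.com -> 10.0.0.5 (expiry=17+4=21). clock=17
Op 6: insert b.com -> 10.0.0.1 (expiry=17+13=30). clock=17
Op 7: tick 14 -> clock=31. purged={a.com,b.com}
Op 8: tick 6 -> clock=37.
lookup a.com: not in cache (expired or never inserted)

Answer: NXDOMAIN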